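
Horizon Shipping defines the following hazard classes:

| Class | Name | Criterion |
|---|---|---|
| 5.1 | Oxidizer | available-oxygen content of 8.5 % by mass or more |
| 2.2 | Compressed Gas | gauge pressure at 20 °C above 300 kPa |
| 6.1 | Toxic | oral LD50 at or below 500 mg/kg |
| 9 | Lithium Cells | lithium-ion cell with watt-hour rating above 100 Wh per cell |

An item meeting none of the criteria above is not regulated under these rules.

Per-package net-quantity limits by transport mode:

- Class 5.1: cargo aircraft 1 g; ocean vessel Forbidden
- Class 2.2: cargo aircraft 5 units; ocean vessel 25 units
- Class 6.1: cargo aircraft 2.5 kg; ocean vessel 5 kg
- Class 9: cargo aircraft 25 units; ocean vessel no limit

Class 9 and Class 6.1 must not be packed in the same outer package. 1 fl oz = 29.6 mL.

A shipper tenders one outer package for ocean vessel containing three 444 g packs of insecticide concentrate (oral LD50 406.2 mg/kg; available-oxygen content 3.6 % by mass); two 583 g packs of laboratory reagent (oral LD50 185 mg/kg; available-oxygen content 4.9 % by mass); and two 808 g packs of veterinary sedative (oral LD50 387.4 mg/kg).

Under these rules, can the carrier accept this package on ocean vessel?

Oral LD50 406.2 mg/kg meets the Class 6.1 criterion (Toxic), so the insecticide concentrate is Class 6.1.
Oral LD50 185 mg/kg meets the Class 6.1 criterion (Toxic), so the laboratory reagent is Class 6.1.
Veterinary sedative: oral LD50 387.4 mg/kg ≤ 500 mg/kg → Class 6.1 (Toxic).
Class 6.1 net quantity: (three 444 g packs = 1.332 kg) + (two 583 g packs = 1.166 kg) + (two 808 g packs = 1.616 kg) = 4.114 kg.
4.114 kg ≤ 5 kg (ocean vessel limit, Class 6.1) — within limit.

Yes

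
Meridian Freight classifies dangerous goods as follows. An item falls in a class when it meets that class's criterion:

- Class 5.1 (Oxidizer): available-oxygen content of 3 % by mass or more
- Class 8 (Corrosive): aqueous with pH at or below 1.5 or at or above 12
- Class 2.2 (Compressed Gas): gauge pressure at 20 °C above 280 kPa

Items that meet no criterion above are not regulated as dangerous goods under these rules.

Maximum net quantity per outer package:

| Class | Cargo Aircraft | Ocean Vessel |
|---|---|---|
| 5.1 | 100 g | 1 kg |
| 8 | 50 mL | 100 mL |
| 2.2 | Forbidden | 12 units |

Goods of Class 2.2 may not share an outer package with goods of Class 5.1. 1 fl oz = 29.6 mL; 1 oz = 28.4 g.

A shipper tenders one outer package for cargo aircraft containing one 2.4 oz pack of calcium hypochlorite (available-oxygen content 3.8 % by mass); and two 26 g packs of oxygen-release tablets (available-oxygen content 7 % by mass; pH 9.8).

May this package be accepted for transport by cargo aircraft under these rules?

With available-oxygen content 3.8 % by mass (≥ 3 % by mass), the calcium hypochlorite falls in Class 5.1.
The oxygen-release tablets have available-oxygen content 7 % by mass, which is ≥ 3 % by mass, so they are Class 5.1 (Oxidizer).
Total Class 5.1: (one 2.4 oz pack = 68.16 g) + (two 26 g packs = 52 g) = 120.16 g.
That exceeds the Class 5.1 cargo aircraft limit of 100 g.

No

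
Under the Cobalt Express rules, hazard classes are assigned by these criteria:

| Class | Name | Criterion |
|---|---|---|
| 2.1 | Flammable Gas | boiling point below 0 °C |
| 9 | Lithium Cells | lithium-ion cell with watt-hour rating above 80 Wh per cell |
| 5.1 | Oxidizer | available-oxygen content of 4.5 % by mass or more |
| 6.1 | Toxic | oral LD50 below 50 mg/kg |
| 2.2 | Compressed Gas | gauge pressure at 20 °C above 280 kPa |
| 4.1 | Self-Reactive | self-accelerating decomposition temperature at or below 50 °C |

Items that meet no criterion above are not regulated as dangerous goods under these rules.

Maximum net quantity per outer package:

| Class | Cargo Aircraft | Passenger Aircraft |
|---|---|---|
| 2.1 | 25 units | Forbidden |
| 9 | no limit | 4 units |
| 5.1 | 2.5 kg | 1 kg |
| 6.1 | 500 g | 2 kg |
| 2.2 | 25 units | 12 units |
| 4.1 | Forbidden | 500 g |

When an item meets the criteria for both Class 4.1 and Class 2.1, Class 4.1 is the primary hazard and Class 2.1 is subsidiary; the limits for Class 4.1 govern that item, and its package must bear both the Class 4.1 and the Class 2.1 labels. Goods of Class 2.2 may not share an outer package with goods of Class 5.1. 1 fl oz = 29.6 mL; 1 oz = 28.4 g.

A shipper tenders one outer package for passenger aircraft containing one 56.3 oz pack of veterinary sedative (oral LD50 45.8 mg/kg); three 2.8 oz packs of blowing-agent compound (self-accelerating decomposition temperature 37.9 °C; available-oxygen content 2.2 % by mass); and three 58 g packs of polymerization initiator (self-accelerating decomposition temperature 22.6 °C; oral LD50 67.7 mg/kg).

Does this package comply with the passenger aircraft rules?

Yes

Oral LD50 45.8 mg/kg meets the Class 6.1 criterion (Toxic), so the veterinary sedative is Class 6.1.
The blowing-agent compound has self-accelerating decomposition temperature 37.9 °C, which is ≤ 50 °C, so it is Class 4.1 (Self-Reactive).
Self-accelerating decomposition temperature 22.6 °C meets the Class 4.1 criterion (Self-Reactive), so the polymerization initiator is Class 4.1.
Class 4.1 net quantity: (three 2.8 oz packs = 238.56 g) + (three 58 g packs = 174 g) = 412.56 g.
That is within the Class 4.1 passenger aircraft limit of 500 g.
Class 6.1 quantity: one 56.3 oz pack = 1598.92 g.
That is within the Class 6.1 passenger aircraft limit of 2 kg.
The segregation rule (Class 2.2 with Class 5.1) does not apply to Class 4.1 with Class 6.1.
Every hazard class is within its passenger aircraft limit and no segregation rule is violated.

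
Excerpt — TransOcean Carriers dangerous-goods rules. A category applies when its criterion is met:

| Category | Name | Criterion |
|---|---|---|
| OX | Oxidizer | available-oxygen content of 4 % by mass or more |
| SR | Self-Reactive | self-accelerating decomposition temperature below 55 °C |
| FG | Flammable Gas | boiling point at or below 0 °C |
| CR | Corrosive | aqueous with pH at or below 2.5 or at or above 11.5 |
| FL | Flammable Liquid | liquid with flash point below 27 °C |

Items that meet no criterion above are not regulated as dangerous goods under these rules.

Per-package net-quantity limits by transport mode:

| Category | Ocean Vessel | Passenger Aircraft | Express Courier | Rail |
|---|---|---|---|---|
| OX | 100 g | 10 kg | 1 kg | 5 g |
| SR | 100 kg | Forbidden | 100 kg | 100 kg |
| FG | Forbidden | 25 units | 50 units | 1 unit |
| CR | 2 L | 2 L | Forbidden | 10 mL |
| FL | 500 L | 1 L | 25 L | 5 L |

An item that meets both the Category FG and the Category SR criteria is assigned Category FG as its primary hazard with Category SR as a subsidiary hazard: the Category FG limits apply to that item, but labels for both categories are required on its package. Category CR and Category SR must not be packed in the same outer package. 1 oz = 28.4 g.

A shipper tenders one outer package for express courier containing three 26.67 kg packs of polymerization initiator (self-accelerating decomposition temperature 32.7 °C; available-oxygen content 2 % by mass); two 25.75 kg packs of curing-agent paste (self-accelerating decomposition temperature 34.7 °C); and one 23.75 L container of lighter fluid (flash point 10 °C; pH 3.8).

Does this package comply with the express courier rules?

No

Self-accelerating decomposition temperature 32.7 °C meets the Category SR criterion (Self-Reactive), so the polymerization initiator is Category SR.
The curing-agent paste has self-accelerating decomposition temperature 34.7 °C, which is < 55 °C, so it is Category SR (Self-Reactive).
The lighter fluid has flash point 10 °C, which is < 27 °C, so it is Category FL (Flammable Liquid).
Category FL quantity: 23.75 L.
23.75 L is within the express courier limit of 25 L for Category FL.
Category SR net quantity: (three 26.67 kg packs = 80.01 kg) + (two 25.75 kg packs = 51.5 kg) = 131.51 kg.
That exceeds the Category SR express courier limit of 100 kg.
The segregation rule (Category CR with Category SR) does not apply to Category FL with Category SR.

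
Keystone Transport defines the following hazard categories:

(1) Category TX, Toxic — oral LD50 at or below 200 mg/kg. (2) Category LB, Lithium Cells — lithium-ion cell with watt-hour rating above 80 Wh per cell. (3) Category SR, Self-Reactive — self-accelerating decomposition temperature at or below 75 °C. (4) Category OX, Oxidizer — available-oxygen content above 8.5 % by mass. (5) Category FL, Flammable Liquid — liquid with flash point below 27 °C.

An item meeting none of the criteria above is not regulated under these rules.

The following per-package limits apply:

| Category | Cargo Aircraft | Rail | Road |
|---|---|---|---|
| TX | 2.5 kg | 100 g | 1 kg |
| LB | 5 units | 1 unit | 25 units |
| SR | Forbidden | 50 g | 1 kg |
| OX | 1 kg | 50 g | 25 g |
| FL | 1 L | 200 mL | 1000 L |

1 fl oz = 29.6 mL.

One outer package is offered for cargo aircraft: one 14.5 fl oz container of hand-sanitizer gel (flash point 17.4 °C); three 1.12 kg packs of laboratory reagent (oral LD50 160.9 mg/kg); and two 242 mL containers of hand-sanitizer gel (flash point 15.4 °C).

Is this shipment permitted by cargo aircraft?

With flash point 17.4 °C (< 27 °C), the hand-sanitizer gel falls in Category FL.
With oral LD50 160.9 mg/kg (≤ 200 mg/kg), the laboratory reagent falls in Category TX.
The hand-sanitizer gel has flash point 15.4 °C, which is < 27 °C, so it is Category FL (Flammable Liquid).
Category TX quantity: three 1.12 kg packs = 3.36 kg.
3.36 kg > 2.5 kg (cargo aircraft limit, Category TX) — over the limit.
Category FL net quantity: (one 14.5 fl oz container = 429.2 mL) + (two 242 mL containers = 484 mL) = 913.2 mL.
That is within the Category FL cargo aircraft limit of 1 L.

No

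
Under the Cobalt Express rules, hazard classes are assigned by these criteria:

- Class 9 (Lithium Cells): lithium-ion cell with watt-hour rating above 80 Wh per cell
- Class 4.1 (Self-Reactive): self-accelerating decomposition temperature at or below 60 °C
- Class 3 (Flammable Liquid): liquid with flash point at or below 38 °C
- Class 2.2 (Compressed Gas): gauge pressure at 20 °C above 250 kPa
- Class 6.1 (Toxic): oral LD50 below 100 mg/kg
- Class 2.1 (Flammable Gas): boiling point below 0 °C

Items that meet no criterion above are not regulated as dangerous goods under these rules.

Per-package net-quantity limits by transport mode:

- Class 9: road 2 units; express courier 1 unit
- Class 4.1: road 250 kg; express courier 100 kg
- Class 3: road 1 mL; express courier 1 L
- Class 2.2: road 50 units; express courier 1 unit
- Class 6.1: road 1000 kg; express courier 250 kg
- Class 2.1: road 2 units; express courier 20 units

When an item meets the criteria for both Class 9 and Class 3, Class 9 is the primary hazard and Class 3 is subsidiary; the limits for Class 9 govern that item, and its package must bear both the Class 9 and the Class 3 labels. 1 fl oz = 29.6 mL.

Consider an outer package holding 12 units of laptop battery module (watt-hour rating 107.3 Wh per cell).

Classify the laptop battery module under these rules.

Class 9

Laptop battery module: watt-hour rating 107.3 Wh per cell > 80 Wh per cell → Class 9 (Lithium Cells).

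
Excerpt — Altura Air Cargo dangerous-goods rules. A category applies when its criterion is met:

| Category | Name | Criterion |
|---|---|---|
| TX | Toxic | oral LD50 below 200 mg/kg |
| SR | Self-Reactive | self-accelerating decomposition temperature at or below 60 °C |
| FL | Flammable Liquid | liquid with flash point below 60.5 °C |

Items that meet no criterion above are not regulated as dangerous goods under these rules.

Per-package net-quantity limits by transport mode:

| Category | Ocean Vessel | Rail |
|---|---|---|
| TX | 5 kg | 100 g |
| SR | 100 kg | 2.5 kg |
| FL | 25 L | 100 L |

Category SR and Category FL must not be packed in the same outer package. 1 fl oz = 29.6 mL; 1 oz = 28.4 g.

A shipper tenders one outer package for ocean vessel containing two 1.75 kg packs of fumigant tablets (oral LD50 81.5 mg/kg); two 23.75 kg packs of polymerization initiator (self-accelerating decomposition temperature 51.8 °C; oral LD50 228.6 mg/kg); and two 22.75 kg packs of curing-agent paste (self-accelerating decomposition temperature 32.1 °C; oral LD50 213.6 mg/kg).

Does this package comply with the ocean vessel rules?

Yes

The fumigant tablets have oral LD50 81.5 mg/kg, which is < 200 mg/kg, so they are Category TX (Toxic).
Polymerization initiator: self-accelerating decomposition temperature 51.8 °C ≤ 60 °C → Category SR (Self-Reactive).
Self-accelerating decomposition temperature 32.1 °C meets the Category SR criterion (Self-Reactive), so the curing-agent paste is Category SR.
Total Category SR: (two 23.75 kg packs = 47.5 kg) + (two 22.75 kg packs = 45.5 kg) = 93 kg.
That is within the Category SR ocean vessel limit of 100 kg.
Category TX quantity: two 1.75 kg packs = 3.5 kg.
3.5 kg is within the ocean vessel limit of 5 kg for Category TX.
The segregation rule (Category SR with Category FL) does not apply to Category SR with Category TX.
Every hazard category is within its ocean vessel limit and no segregation rule is violated.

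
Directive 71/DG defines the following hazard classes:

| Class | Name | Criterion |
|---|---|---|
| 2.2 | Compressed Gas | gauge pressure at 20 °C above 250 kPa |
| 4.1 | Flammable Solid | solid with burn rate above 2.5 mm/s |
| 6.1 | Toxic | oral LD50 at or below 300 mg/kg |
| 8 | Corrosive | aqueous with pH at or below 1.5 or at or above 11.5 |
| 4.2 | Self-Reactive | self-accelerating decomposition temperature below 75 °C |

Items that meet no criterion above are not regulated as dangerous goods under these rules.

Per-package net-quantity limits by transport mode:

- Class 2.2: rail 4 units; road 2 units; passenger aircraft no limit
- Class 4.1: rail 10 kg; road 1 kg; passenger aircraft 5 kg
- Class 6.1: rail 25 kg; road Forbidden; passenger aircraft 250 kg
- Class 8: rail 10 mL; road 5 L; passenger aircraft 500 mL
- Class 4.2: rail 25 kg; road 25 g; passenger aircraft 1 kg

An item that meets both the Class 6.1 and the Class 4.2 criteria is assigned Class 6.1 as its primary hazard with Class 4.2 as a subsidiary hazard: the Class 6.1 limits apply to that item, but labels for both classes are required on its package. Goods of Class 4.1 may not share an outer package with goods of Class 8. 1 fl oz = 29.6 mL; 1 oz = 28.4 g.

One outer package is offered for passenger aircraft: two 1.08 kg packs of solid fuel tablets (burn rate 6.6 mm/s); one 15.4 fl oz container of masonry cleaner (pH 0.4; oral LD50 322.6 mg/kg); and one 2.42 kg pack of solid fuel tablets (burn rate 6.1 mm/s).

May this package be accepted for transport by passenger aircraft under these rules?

The solid fuel tablets have burn rate 6.6 mm/s, which is > 2.5 mm/s, so they are Class 4.1 (Flammable Solid).
Masonry cleaner: pH 0.4 ≤ 1.5 → Class 8 (Corrosive).
The solid fuel tablets have burn rate 6.1 mm/s, which is > 2.5 mm/s, so they are Class 4.1 (Flammable Solid).
Total Class 4.1: (two 1.08 kg packs = 2.16 kg) + 2.42 kg = 4.58 kg.
4.58 kg ≤ 5 kg (passenger aircraft limit, Class 4.1) — within limit.
Class 8 quantity: one 15.4 fl oz container = 455.84 mL.
That is within the Class 8 passenger aircraft limit of 500 mL.
Class 4.1 and Class 8 may not share an outer package.

No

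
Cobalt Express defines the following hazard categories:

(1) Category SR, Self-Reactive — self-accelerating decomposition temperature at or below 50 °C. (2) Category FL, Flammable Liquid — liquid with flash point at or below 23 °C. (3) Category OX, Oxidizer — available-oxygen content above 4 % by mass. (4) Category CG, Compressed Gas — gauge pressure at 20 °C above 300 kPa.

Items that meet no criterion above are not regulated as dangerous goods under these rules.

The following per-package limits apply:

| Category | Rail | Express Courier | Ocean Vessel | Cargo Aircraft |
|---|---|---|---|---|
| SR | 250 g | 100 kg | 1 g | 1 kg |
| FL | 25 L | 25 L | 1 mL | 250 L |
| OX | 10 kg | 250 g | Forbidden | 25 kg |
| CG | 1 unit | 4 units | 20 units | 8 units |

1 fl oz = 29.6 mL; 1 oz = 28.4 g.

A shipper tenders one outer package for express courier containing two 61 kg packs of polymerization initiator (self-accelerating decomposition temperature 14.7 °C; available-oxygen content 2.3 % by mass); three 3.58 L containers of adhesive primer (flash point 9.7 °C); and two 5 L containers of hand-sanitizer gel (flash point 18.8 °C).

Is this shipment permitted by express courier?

No

Self-accelerating decomposition temperature 14.7 °C meets the Category SR criterion (Self-Reactive), so the polymerization initiator is Category SR.
With flash point 9.7 °C (≤ 23 °C), the adhesive primer falls in Category FL.
The hand-sanitizer gel has flash point 18.8 °C, which is ≤ 23 °C, so it is Category FL (Flammable Liquid).
Category SR quantity: two 61 kg packs = 122 kg.
That exceeds the Category SR express courier limit of 100 kg.
Total Category FL: (three 3.58 L containers = 10.74 L) + (two 5 L containers = 10 L) = 20.74 L.
20.74 L ≤ 25 L (express courier limit, Category FL) — within limit.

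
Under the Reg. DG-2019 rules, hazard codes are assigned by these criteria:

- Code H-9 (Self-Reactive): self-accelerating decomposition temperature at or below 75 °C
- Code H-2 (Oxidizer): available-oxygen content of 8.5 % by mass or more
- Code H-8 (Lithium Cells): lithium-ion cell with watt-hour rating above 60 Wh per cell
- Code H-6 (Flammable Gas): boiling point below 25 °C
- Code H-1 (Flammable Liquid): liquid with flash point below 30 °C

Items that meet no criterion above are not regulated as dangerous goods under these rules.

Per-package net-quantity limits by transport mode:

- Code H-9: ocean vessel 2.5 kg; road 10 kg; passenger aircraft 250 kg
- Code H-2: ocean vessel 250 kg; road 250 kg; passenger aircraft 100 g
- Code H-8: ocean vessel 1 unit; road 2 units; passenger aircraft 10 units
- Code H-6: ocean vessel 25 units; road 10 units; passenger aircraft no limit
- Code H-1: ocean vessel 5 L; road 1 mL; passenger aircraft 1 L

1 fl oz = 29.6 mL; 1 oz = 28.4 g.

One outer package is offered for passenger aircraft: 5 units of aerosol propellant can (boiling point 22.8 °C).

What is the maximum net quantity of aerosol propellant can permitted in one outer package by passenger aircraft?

With boiling point 22.8 °C (< 25 °C), the aerosol propellant can falls in Code H-6.
The passenger aircraft limit for Code H-6 is no limit.

no limit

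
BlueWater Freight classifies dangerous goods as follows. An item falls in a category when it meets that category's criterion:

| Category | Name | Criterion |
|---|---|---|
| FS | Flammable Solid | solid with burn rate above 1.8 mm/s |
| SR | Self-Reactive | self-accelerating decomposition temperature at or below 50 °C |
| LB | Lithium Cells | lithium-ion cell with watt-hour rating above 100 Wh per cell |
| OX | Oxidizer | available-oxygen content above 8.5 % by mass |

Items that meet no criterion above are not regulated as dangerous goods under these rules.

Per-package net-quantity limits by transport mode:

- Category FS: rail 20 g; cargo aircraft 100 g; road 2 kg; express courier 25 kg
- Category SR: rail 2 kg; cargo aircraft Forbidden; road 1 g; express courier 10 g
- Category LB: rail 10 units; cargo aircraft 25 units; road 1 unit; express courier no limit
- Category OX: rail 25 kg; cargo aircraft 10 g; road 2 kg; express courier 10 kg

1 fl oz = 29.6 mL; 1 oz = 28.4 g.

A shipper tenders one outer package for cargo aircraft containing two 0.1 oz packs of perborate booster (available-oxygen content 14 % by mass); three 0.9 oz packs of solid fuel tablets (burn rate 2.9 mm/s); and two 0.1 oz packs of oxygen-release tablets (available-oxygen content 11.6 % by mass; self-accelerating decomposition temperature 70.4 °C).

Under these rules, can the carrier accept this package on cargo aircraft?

Perborate booster: available-oxygen content 14 % by mass > 8.5 % by mass → Category OX (Oxidizer).
Solid fuel tablets: burn rate 2.9 mm/s > 1.8 mm/s → Category FS (Flammable Solid).
With available-oxygen content 11.6 % by mass (> 8.5 % by mass), the oxygen-release tablets fall in Category OX.
Category OX net quantity: (two 0.1 oz packs = 5.68 g) + (two 0.1 oz packs = 5.68 g) = 11.36 g.
That exceeds the Category OX cargo aircraft limit of 10 g.
Category FS quantity: three 0.9 oz packs = 76.68 g.
That is within the Category FS cargo aircraft limit of 100 g.

No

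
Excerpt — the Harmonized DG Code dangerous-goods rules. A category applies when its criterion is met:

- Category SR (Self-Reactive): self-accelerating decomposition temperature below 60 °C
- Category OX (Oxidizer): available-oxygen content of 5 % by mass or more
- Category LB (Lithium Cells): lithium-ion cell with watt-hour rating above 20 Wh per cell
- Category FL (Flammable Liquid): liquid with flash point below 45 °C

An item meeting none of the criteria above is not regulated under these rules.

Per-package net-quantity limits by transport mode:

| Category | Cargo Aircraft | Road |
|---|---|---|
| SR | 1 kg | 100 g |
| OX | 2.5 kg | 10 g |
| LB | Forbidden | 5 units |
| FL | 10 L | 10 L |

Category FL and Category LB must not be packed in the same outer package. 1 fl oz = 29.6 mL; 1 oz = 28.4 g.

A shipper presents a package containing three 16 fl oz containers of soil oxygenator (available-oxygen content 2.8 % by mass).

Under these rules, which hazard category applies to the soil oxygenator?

Not regulated

available-oxygen content 2.8 % by mass is not above 5 % by mass, so Category OX does not apply.
No criterion is met, so the item is not regulated.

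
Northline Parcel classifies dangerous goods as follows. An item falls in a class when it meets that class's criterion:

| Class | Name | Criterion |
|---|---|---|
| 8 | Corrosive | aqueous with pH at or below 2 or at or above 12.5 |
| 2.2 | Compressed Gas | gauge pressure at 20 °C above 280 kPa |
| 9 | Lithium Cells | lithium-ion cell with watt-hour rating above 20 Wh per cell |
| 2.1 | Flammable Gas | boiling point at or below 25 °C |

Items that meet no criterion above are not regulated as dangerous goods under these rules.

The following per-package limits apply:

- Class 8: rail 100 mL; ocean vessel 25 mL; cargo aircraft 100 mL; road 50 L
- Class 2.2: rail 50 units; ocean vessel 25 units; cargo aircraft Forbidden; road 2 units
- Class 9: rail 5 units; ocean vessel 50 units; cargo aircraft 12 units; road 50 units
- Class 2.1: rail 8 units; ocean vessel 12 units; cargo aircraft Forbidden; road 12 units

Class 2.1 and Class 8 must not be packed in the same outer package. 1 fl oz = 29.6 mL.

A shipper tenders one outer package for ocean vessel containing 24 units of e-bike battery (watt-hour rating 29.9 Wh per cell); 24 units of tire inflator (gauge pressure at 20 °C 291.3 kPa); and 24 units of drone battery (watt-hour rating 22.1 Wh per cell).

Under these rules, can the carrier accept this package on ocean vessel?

The e-bike battery has watt-hour rating 29.9 Wh per cell, which is > 20 Wh per cell, so it is Class 9 (Lithium Cells).
The tire inflator has gauge pressure at 20 °C 291.3 kPa, which is > 280 kPa, so it is Class 2.2 (Compressed Gas).
Watt-hour rating 22.1 Wh per cell meets the Class 9 criterion (Lithium Cells), so the drone battery is Class 9.
Total Class 9: 24 units + 24 units = 48 units.
That is within the Class 9 ocean vessel limit of 50 units.
Class 2.2 quantity: 24 units.
24 units ≤ 25 units (ocean vessel limit, Class 2.2) — within limit.
The segregation rule (Class 2.1 with Class 8) does not apply to Class 9 with Class 2.2.
Every hazard class is within its ocean vessel limit and no segregation rule is violated.

Yes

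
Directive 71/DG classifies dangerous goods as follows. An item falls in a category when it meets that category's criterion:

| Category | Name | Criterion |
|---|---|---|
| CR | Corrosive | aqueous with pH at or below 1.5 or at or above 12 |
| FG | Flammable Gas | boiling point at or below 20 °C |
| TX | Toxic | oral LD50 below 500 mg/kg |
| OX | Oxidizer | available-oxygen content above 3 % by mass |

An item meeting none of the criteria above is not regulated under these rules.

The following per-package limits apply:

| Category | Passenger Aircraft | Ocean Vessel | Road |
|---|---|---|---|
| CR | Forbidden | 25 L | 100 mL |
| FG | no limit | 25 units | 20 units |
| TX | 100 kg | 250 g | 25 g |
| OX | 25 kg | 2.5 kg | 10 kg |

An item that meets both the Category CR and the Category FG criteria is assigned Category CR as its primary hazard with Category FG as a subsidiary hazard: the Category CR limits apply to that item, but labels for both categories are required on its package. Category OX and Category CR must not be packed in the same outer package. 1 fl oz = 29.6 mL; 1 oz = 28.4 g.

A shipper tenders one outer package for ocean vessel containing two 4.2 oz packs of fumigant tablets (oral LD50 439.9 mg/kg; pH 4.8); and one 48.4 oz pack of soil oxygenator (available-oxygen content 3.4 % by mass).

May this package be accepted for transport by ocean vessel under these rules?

Yes

Fumigant tablets: oral LD50 439.9 mg/kg < 500 mg/kg → Category TX (Toxic).
With available-oxygen content 3.4 % by mass (> 3 % by mass), the soil oxygenator falls in Category OX.
Category TX quantity: two 4.2 oz packs = 238.56 g.
238.56 g is within the ocean vessel limit of 250 g for Category TX.
Category OX quantity: one 48.4 oz pack = 1374.56 g.
1374.56 g ≤ 2.5 kg (ocean vessel limit, Category OX) — within limit.
The segregation rule (Category OX with Category CR) does not apply to Category TX with Category OX.
Every hazard category is within its ocean vessel limit and no segregation rule is violated.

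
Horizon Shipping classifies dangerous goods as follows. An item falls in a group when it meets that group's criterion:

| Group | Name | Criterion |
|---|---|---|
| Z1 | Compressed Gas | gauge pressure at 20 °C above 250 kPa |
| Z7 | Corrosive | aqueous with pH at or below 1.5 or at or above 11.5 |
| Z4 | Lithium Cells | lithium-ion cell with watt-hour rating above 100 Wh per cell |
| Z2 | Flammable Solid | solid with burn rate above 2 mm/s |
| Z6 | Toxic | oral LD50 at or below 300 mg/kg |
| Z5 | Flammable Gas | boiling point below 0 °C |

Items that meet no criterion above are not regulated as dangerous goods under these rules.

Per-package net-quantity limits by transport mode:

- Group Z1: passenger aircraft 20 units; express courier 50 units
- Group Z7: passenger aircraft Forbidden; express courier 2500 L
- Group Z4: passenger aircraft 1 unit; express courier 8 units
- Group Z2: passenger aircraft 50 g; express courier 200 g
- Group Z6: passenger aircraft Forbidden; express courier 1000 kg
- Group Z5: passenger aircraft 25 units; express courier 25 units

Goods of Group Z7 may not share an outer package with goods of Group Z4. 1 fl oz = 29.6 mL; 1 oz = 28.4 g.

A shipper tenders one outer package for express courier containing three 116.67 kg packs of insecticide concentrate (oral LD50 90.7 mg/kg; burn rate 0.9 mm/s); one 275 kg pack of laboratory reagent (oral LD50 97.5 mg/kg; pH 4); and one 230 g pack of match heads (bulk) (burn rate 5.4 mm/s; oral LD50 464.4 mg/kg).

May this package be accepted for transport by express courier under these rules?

The insecticide concentrate has oral LD50 90.7 mg/kg, which is ≤ 300 mg/kg, so it is Group Z6 (Toxic).
Laboratory reagent: oral LD50 97.5 mg/kg ≤ 300 mg/kg → Group Z6 (Toxic).
Burn rate 5.4 mm/s meets the Group Z2 criterion (Flammable Solid), so the match heads (bulk) are Group Z2.
Group Z6 net quantity: (three 116.67 kg packs = 350.01 kg) + 275 kg = 625.01 kg.
625.01 kg is within the express courier limit of 1000 kg for Group Z6.
Group Z2 quantity: 230 g.
230 g > 200 g (express courier limit, Group Z2) — over the limit.
The segregation rule (Group Z7 with Group Z4) does not apply to Group Z6 with Group Z2.

No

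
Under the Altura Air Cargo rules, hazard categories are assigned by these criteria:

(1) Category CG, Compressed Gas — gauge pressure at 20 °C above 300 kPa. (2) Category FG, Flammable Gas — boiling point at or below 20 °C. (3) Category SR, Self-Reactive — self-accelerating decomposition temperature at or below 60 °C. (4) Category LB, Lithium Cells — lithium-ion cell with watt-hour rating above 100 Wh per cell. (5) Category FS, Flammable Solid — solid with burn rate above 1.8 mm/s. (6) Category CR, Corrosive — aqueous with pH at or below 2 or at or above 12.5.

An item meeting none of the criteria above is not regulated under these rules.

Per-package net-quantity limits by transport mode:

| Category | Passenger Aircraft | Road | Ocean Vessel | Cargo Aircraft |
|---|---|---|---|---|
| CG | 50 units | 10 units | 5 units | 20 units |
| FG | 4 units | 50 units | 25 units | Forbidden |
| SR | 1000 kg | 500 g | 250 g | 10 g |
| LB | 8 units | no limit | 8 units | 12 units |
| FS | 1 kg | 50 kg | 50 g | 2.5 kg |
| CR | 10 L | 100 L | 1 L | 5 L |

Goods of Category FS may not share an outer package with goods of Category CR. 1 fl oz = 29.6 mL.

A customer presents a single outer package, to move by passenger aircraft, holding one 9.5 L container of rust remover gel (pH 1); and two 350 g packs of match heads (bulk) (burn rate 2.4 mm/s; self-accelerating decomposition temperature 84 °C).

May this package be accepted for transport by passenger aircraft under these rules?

No

The rust remover gel has pH 1, which is ≤ 2, so it is Category CR (Corrosive).
Match heads (bulk): burn rate 2.4 mm/s > 1.8 mm/s → Category FS (Flammable Solid).
Category FS quantity: two 350 g packs = 700 g.
That is within the Category FS passenger aircraft limit of 1 kg.
Category CR quantity: 9.5 L.
9.5 L is within the passenger aircraft limit of 10 L for Category CR.
Category FS and Category CR may not share an outer package.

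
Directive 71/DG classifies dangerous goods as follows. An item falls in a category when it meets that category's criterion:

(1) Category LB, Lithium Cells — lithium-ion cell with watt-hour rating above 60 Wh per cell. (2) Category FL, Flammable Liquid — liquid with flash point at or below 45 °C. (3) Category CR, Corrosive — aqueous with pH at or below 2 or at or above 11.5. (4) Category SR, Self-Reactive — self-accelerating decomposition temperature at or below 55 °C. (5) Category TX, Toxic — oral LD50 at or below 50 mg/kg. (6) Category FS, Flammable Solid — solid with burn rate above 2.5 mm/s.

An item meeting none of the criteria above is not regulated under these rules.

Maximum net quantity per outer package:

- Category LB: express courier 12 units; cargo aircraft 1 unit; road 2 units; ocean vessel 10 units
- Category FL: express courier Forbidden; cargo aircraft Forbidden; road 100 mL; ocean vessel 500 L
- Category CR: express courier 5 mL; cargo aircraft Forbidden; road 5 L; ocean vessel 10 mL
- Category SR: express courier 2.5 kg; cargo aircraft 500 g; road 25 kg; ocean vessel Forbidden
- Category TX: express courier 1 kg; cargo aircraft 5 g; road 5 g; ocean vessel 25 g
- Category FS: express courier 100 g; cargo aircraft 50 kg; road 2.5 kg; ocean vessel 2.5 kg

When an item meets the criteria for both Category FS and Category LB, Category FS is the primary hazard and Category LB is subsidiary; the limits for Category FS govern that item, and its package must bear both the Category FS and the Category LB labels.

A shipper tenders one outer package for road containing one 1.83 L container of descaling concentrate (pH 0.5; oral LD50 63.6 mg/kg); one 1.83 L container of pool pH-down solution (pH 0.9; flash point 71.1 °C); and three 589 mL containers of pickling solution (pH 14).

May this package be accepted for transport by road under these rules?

pH 0.5 meets the Category CR criterion (Corrosive), so the descaling concentrate is Category CR.
pH 0.9 meets the Category CR criterion (Corrosive), so the pool pH-down solution is Category CR.
pH 14 meets the Category CR criterion (Corrosive), so the pickling solution is Category CR.
Category CR net quantity: 1.83 L + 1.83 L + (three 589 mL containers = 1.767 L) = 5.427 L.
5.427 L exceeds the road limit of 5 L for Category CR.

No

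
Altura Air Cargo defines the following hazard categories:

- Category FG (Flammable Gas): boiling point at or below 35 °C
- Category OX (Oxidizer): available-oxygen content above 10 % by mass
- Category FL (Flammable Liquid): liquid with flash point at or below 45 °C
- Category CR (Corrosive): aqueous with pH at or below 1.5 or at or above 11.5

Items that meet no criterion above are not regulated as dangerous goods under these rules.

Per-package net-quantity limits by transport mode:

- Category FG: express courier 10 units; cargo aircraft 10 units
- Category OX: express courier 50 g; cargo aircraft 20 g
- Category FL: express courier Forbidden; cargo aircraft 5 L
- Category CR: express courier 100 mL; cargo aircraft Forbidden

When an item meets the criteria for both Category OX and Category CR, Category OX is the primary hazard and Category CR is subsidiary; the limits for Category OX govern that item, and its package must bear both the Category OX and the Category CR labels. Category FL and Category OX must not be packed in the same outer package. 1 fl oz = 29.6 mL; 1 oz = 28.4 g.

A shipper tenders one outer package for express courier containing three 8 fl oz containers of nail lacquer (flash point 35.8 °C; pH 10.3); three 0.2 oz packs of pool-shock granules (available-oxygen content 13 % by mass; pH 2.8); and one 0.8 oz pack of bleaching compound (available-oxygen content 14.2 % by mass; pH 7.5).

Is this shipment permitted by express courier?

No

The nail lacquer has flash point 35.8 °C, which is ≤ 45 °C, so it is Category FL (Flammable Liquid).
The pool-shock granules have available-oxygen content 13 % by mass, which is > 10 % by mass, so they are Category OX (Oxidizer).
The bleaching compound has available-oxygen content 14.2 % by mass, which is > 10 % by mass, so it is Category OX (Oxidizer).
Category FL quantity: three 8 fl oz containers = 710.4 mL.
Category FL is Forbidden by express courier.
Total Category OX: (three 0.2 oz packs = 17.04 g) + (one 0.8 oz pack = 22.72 g) = 39.76 g.
39.76 g is within the express courier limit of 50 g for Category OX.
Category FL and Category OX may not share an outer package.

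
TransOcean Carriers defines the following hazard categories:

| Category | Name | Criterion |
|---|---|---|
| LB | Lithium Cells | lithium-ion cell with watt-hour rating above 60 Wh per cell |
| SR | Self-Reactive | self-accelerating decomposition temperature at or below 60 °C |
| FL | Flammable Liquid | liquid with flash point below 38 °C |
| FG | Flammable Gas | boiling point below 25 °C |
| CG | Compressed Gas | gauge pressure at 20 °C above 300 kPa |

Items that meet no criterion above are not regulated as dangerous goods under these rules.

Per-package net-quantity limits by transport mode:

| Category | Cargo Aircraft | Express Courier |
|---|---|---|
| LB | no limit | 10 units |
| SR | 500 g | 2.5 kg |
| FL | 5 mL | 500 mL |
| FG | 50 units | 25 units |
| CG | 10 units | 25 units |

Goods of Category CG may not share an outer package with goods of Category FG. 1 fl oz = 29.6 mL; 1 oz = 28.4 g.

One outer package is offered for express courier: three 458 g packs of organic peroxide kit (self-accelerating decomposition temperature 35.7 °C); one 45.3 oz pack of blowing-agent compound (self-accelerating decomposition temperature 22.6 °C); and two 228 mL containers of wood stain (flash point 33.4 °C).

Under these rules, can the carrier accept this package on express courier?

No

Organic peroxide kit: self-accelerating decomposition temperature 35.7 °C ≤ 60 °C → Category SR (Self-Reactive).
Blowing-agent compound: self-accelerating decomposition temperature 22.6 °C ≤ 60 °C → Category SR (Self-Reactive).
Flash point 33.4 °C meets the Category FL criterion (Flammable Liquid), so the wood stain is Category FL.
Category SR net quantity: (three 458 g packs = 1.374 kg) + (one 45.3 oz pack = 1286.52 g) = 2660.52 g.
2660.52 g > 2.5 kg (express courier limit, Category SR) — over the limit.
Category FL quantity: two 228 mL containers = 456 mL.
456 mL ≤ 500 mL (express courier limit, Category FL) — within limit.
The segregation rule (Category CG with Category FG) does not apply to Category SR with Category FL.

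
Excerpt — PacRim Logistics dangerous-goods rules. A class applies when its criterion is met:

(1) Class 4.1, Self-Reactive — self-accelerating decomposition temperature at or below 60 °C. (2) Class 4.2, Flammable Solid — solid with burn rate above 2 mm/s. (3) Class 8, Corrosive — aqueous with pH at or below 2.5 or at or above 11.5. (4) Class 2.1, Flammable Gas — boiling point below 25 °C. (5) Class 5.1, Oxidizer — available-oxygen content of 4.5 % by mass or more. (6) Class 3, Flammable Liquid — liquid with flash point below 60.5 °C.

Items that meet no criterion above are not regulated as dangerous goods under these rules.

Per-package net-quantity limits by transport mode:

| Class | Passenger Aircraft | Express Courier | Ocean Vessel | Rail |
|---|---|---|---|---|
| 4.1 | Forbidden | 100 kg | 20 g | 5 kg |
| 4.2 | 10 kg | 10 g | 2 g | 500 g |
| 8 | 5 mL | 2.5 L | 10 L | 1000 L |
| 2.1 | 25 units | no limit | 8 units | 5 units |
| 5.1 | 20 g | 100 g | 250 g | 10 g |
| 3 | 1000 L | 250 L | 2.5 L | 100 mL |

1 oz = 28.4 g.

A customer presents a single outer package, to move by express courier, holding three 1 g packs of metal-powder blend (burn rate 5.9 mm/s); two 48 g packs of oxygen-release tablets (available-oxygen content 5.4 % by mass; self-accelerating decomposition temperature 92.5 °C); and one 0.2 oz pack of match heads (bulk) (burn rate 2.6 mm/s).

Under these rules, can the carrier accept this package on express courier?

Yes

Burn rate 5.9 mm/s meets the Class 4.2 criterion (Flammable Solid), so the metal-powder blend is Class 4.2.
With available-oxygen content 5.4 % by mass (≥ 4.5 % by mass), the oxygen-release tablets fall in Class 5.1.
The match heads (bulk) have burn rate 2.6 mm/s, which is > 2 mm/s, so they are Class 4.2 (Flammable Solid).
Class 4.2 net quantity: (three 1 g packs = 3 g) + (one 0.2 oz pack = 5.68 g) = 8.68 g.
8.68 g is within the express courier limit of 10 g for Class 4.2.
Class 5.1 quantity: two 48 g packs = 96 g.
96 g is within the express courier limit of 100 g for Class 5.1.
Every hazard class is within its express courier limit and no segregation rule is violated.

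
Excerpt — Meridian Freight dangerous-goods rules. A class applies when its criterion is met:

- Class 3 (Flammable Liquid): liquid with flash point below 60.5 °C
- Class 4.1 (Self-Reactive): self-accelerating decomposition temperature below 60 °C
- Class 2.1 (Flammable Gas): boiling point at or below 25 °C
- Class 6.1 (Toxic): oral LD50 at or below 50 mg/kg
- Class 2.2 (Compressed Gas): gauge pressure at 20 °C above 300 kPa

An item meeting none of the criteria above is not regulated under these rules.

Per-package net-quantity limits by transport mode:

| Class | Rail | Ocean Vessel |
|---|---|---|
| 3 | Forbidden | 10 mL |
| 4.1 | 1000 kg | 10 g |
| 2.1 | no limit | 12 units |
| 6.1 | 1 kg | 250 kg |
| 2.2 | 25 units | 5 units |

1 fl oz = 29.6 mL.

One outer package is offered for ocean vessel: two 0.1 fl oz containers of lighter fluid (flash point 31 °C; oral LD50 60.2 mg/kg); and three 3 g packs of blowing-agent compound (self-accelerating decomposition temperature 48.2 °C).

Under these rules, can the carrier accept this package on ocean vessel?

Flash point 31 °C meets the Class 3 criterion (Flammable Liquid), so the lighter fluid is Class 3.
With self-accelerating decomposition temperature 48.2 °C (< 60 °C), the blowing-agent compound falls in Class 4.1.
Class 3 quantity: two 0.1 fl oz containers = 5.92 mL.
That is within the Class 3 ocean vessel limit of 10 mL.
Class 4.1 quantity: three 3 g packs = 9 g.
9 g is within the ocean vessel limit of 10 g for Class 4.1.
Every hazard class is within its ocean vessel limit and no segregation rule is violated.

Yes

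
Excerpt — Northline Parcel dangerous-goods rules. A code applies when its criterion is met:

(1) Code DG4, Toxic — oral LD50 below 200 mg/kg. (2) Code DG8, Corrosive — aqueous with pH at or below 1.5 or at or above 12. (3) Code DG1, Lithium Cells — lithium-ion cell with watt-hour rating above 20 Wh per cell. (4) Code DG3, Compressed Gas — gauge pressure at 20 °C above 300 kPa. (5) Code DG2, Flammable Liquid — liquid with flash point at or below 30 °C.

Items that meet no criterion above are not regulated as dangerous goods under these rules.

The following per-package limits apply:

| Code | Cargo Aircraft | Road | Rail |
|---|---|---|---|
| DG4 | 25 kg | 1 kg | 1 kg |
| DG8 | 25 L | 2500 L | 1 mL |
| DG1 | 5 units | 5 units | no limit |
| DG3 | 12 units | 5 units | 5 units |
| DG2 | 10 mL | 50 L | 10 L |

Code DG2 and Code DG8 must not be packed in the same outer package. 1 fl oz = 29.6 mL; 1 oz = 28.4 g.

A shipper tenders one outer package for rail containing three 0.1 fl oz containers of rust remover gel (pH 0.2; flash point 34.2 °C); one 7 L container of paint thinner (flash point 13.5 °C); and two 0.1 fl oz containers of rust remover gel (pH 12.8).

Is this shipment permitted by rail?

No

With pH 0.2 (≤ 1.5), the rust remover gel falls in Code DG8.
The paint thinner has flash point 13.5 °C, which is ≤ 30 °C, so it is Code DG2 (Flammable Liquid).
With pH 12.8 (≥ 12), the rust remover gel falls in Code DG8.
Code DG2 quantity: 7 L.
7 L ≤ 10 L (rail limit, Code DG2) — within limit.
Code DG8 net quantity: (three 0.1 fl oz containers = 8.88 mL) + (two 0.1 fl oz containers = 5.92 mL) = 14.8 mL.
That exceeds the Code DG8 rail limit of 1 mL.
Code DG2 and Code DG8 may not share an outer package.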